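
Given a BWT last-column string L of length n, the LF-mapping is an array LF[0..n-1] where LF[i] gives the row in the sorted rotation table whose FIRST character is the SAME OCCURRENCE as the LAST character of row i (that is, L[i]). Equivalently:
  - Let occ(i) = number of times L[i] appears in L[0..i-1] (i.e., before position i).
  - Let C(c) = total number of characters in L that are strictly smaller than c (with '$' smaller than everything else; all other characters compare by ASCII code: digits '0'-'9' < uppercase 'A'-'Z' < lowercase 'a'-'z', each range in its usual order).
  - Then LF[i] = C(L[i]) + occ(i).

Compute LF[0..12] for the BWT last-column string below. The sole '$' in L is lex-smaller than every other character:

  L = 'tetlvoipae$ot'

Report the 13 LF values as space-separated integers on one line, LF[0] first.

Answer: 9 2 10 5 12 6 4 8 1 3 0 7 11

Derivation:
Char counts: '$':1, 'a':1, 'e':2, 'i':1, 'l':1, 'o':2, 'p':1, 't':3, 'v':1
C (first-col start): C('$')=0, C('a')=1, C('e')=2, C('i')=4, C('l')=5, C('o')=6, C('p')=8, C('t')=9, C('v')=12
L[0]='t': occ=0, LF[0]=C('t')+0=9+0=9
L[1]='e': occ=0, LF[1]=C('e')+0=2+0=2
L[2]='t': occ=1, LF[2]=C('t')+1=9+1=10
L[3]='l': occ=0, LF[3]=C('l')+0=5+0=5
L[4]='v': occ=0, LF[4]=C('v')+0=12+0=12
L[5]='o': occ=0, LF[5]=C('o')+0=6+0=6
L[6]='i': occ=0, LF[6]=C('i')+0=4+0=4
L[7]='p': occ=0, LF[7]=C('p')+0=8+0=8
L[8]='a': occ=0, LF[8]=C('a')+0=1+0=1
L[9]='e': occ=1, LF[9]=C('e')+1=2+1=3
L[10]='$': occ=0, LF[10]=C('$')+0=0+0=0
L[11]='o': occ=1, LF[11]=C('o')+1=6+1=7
L[12]='t': occ=2, LF[12]=C('t')+2=9+2=11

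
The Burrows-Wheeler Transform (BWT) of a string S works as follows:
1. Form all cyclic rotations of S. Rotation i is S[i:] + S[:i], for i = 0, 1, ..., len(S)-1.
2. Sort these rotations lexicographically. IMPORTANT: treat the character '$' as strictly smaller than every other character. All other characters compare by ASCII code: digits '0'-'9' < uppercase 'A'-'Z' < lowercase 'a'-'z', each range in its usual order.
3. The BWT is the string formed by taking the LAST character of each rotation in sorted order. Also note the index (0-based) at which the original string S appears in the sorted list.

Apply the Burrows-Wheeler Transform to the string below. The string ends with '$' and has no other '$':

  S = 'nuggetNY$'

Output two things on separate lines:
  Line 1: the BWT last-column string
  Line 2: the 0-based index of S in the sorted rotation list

Answer: YtNggu$en
6

Derivation:
All 9 rotations (rotation i = S[i:]+S[:i]):
  rot[0] = nuggetNY$
  rot[1] = uggetNY$n
  rot[2] = ggetNY$nu
  rot[3] = getNY$nug
  rot[4] = etNY$nugg
  rot[5] = tNY$nugge
  rot[6] = NY$nugget
  rot[7] = Y$nuggetN
  rot[8] = $nuggetNY
Sorted (with $ < everything):
  sorted[0] = $nuggetNY  (last char: 'Y')
  sorted[1] = NY$nugget  (last char: 't')
  sorted[2] = Y$nuggetN  (last char: 'N')
  sorted[3] = etNY$nugg  (last char: 'g')
  sorted[4] = getNY$nug  (last char: 'g')
  sorted[5] = ggetNY$nu  (last char: 'u')
  sorted[6] = nuggetNY$  (last char: '$')
  sorted[7] = tNY$nugge  (last char: 'e')
  sorted[8] = uggetNY$n  (last char: 'n')
Last column: YtNggu$en
Original string S is at sorted index 6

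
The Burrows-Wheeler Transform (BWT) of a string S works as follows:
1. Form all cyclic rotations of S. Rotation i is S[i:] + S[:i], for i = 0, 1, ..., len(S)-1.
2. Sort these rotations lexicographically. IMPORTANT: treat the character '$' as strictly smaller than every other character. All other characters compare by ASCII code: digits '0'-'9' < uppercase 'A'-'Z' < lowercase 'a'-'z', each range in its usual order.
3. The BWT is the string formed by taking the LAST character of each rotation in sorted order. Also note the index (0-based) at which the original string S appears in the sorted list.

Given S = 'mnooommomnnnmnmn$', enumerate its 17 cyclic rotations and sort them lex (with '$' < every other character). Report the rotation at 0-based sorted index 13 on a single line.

All 17 rotations (rotation i = S[i:]+S[:i]):
  rot[0] = mnooommomnnnmnmn$
  rot[1] = nooommomnnnmnmn$m
  rot[2] = ooommomnnnmnmn$mn
  rot[3] = oommomnnnmnmn$mno
  rot[4] = ommomnnnmnmn$mnoo
  rot[5] = mmomnnnmnmn$mnooo
  rot[6] = momnnnmnmn$mnooom
  rot[7] = omnnnmnmn$mnooomm
  rot[8] = mnnnmnmn$mnooommo
  rot[9] = nnnmnmn$mnooommom
  rot[10] = nnmnmn$mnooommomn
  rot[11] = nmnmn$mnooommomnn
  rot[12] = mnmn$mnooommomnnn
  rot[13] = nmn$mnooommomnnnm
  rot[14] = mn$mnooommomnnnmn
  rot[15] = n$mnooommomnnnmnm
  rot[16] = $mnooommomnnnmnmn
Sorted (with $ < everything):
  sorted[0] = $mnooommomnnnmnmn
  sorted[1] = mmomnnnmnmn$mnooo
  sorted[2] = mn$mnooommomnnnmn
  sorted[3] = mnmn$mnooommomnnn
  sorted[4] = mnnnmnmn$mnooommo
  sorted[5] = mnooommomnnnmnmn$
  sorted[6] = momnnnmnmn$mnooom
  sorted[7] = n$mnooommomnnnmnm
  sorted[8] = nmn$mnooommomnnnm
  sorted[9] = nmnmn$mnooommomnn
  sorted[10] = nnmnmn$mnooommomn
  sorted[11] = nnnmnmn$mnooommom
  sorted[12] = nooommomnnnmnmn$m
  sorted[13] = ommomnnnmnmn$mnoo
  sorted[14] = omnnnmnmn$mnooomm
  sorted[15] = oommomnnnmnmn$mno
  sorted[16] = ooommomnnnmnmn$mn
sorted[13] = ommomnnnmnmn$mnoo

Answer: ommomnnnmnmn$mnoo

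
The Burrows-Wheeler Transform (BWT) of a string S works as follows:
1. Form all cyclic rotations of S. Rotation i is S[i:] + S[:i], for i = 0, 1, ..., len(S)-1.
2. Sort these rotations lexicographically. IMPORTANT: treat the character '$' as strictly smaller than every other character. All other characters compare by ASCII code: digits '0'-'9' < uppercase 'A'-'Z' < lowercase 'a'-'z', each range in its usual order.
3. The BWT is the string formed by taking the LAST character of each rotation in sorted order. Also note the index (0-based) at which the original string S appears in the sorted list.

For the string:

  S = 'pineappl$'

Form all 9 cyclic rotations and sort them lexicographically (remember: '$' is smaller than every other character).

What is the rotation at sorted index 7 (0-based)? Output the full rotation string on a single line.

All 9 rotations (rotation i = S[i:]+S[:i]):
  rot[0] = pineappl$
  rot[1] = ineappl$p
  rot[2] = neappl$pi
  rot[3] = eappl$pin
  rot[4] = appl$pine
  rot[5] = ppl$pinea
  rot[6] = pl$pineap
  rot[7] = l$pineapp
  rot[8] = $pineappl
Sorted (with $ < everything):
  sorted[0] = $pineappl
  sorted[1] = appl$pine
  sorted[2] = eappl$pin
  sorted[3] = ineappl$p
  sorted[4] = l$pineapp
  sorted[5] = neappl$pi
  sorted[6] = pineappl$
  sorted[7] = pl$pineap
  sorted[8] = ppl$pinea
sorted[7] = pl$pineap

Answer: pl$pineap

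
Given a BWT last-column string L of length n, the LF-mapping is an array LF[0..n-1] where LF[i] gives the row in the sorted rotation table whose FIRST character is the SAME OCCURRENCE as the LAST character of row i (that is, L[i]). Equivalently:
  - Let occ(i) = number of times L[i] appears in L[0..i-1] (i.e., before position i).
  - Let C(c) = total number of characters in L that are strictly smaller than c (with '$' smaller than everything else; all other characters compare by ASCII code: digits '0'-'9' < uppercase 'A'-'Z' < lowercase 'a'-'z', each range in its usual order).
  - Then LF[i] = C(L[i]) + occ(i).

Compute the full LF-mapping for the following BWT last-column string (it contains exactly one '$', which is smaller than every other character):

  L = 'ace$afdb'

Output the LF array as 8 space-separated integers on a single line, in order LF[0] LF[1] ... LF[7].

Answer: 1 4 6 0 2 7 5 3

Derivation:
Char counts: '$':1, 'a':2, 'b':1, 'c':1, 'd':1, 'e':1, 'f':1
C (first-col start): C('$')=0, C('a')=1, C('b')=3, C('c')=4, C('d')=5, C('e')=6, C('f')=7
L[0]='a': occ=0, LF[0]=C('a')+0=1+0=1
L[1]='c': occ=0, LF[1]=C('c')+0=4+0=4
L[2]='e': occ=0, LF[2]=C('e')+0=6+0=6
L[3]='$': occ=0, LF[3]=C('$')+0=0+0=0
L[4]='a': occ=1, LF[4]=C('a')+1=1+1=2
L[5]='f': occ=0, LF[5]=C('f')+0=7+0=7
L[6]='d': occ=0, LF[6]=C('d')+0=5+0=5
L[7]='b': occ=0, LF[7]=C('b')+0=3+0=3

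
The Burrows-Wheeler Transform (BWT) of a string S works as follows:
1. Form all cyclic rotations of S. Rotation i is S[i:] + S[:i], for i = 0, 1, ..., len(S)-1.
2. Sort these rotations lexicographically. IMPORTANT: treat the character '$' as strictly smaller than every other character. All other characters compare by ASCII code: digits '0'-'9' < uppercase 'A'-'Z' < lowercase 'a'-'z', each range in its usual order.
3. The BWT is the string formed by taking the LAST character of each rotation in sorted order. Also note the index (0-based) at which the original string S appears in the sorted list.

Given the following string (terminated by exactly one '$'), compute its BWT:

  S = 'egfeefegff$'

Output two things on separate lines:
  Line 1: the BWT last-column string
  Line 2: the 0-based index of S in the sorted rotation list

All 11 rotations (rotation i = S[i:]+S[:i]):
  rot[0] = egfeefegff$
  rot[1] = gfeefegff$e
  rot[2] = feefegff$eg
  rot[3] = eefegff$egf
  rot[4] = efegff$egfe
  rot[5] = fegff$egfee
  rot[6] = egff$egfeef
  rot[7] = gff$egfeefe
  rot[8] = ff$egfeefeg
  rot[9] = f$egfeefegf
  rot[10] = $egfeefegff
Sorted (with $ < everything):
  sorted[0] = $egfeefegff  (last char: 'f')
  sorted[1] = eefegff$egf  (last char: 'f')
  sorted[2] = efegff$egfe  (last char: 'e')
  sorted[3] = egfeefegff$  (last char: '$')
  sorted[4] = egff$egfeef  (last char: 'f')
  sorted[5] = f$egfeefegf  (last char: 'f')
  sorted[6] = feefegff$eg  (last char: 'g')
  sorted[7] = fegff$egfee  (last char: 'e')
  sorted[8] = ff$egfeefeg  (last char: 'g')
  sorted[9] = gfeefegff$e  (last char: 'e')
  sorted[10] = gff$egfeefe  (last char: 'e')
Last column: ffe$ffgegee
Original string S is at sorted index 3

Answer: ffe$ffgegee
3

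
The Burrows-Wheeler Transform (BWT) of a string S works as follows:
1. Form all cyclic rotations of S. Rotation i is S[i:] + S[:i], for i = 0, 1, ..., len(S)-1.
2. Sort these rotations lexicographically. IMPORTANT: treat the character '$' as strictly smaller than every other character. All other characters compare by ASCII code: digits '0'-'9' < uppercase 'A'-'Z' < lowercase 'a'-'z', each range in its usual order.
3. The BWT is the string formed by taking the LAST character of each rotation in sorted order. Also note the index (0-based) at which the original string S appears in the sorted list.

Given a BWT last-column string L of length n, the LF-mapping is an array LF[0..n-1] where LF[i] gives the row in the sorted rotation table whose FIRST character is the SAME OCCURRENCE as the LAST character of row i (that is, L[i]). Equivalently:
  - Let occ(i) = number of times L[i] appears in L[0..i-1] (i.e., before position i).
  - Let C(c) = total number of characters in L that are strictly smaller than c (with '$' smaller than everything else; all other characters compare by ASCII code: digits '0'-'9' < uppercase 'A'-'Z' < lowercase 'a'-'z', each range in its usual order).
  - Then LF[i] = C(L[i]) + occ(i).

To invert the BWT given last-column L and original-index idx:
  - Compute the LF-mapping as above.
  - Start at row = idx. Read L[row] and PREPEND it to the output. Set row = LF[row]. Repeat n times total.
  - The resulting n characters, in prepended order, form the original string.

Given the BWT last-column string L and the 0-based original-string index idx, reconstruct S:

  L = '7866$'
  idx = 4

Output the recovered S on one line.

Answer: 8667$

Derivation:
LF mapping: 3 4 1 2 0
Walk LF starting at row 4, prepending L[row]:
  step 1: row=4, L[4]='$', prepend. Next row=LF[4]=0
  step 2: row=0, L[0]='7', prepend. Next row=LF[0]=3
  step 3: row=3, L[3]='6', prepend. Next row=LF[3]=2
  step 4: row=2, L[2]='6', prepend. Next row=LF[2]=1
  step 5: row=1, L[1]='8', prepend. Next row=LF[1]=4
Reversed output: 8667$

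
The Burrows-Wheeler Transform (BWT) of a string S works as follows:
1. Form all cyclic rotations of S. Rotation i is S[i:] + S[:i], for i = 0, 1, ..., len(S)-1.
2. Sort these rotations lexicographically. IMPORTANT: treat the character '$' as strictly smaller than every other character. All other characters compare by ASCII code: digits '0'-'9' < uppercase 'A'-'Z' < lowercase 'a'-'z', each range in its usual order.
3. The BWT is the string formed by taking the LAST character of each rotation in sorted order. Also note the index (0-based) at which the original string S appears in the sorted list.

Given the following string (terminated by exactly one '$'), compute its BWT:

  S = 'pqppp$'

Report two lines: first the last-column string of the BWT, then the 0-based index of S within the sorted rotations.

Answer: pppq$p
4

Derivation:
All 6 rotations (rotation i = S[i:]+S[:i]):
  rot[0] = pqppp$
  rot[1] = qppp$p
  rot[2] = ppp$pq
  rot[3] = pp$pqp
  rot[4] = p$pqpp
  rot[5] = $pqppp
Sorted (with $ < everything):
  sorted[0] = $pqppp  (last char: 'p')
  sorted[1] = p$pqpp  (last char: 'p')
  sorted[2] = pp$pqp  (last char: 'p')
  sorted[3] = ppp$pq  (last char: 'q')
  sorted[4] = pqppp$  (last char: '$')
  sorted[5] = qppp$p  (last char: 'p')
Last column: pppq$p
Original string S is at sorted index 4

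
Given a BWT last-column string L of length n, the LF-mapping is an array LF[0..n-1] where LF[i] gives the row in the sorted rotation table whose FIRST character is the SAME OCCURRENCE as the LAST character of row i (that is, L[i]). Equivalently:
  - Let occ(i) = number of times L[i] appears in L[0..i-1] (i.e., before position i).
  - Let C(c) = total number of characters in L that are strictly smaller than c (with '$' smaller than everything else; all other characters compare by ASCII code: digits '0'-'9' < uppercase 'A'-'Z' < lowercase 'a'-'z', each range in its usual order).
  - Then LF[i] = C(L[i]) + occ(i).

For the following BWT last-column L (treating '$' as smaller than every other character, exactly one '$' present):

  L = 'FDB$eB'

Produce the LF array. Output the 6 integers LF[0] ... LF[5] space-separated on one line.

Char counts: '$':1, 'B':2, 'D':1, 'F':1, 'e':1
C (first-col start): C('$')=0, C('B')=1, C('D')=3, C('F')=4, C('e')=5
L[0]='F': occ=0, LF[0]=C('F')+0=4+0=4
L[1]='D': occ=0, LF[1]=C('D')+0=3+0=3
L[2]='B': occ=0, LF[2]=C('B')+0=1+0=1
L[3]='$': occ=0, LF[3]=C('$')+0=0+0=0
L[4]='e': occ=0, LF[4]=C('e')+0=5+0=5
L[5]='B': occ=1, LF[5]=C('B')+1=1+1=2

Answer: 4 3 1 0 5 2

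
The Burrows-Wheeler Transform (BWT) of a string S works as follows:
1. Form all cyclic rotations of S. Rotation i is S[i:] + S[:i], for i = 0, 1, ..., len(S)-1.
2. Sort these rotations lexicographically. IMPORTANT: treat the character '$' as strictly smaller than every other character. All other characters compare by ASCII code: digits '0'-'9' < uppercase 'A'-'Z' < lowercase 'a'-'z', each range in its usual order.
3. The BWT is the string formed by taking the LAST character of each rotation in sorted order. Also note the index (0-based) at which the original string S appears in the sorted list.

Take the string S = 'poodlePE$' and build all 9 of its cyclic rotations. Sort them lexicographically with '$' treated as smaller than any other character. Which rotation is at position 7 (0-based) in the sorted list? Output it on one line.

All 9 rotations (rotation i = S[i:]+S[:i]):
  rot[0] = poodlePE$
  rot[1] = oodlePE$p
  rot[2] = odlePE$po
  rot[3] = dlePE$poo
  rot[4] = lePE$pood
  rot[5] = ePE$poodl
  rot[6] = PE$poodle
  rot[7] = E$poodleP
  rot[8] = $poodlePE
Sorted (with $ < everything):
  sorted[0] = $poodlePE
  sorted[1] = E$poodleP
  sorted[2] = PE$poodle
  sorted[3] = dlePE$poo
  sorted[4] = ePE$poodl
  sorted[5] = lePE$pood
  sorted[6] = odlePE$po
  sorted[7] = oodlePE$p
  sorted[8] = poodlePE$
sorted[7] = oodlePE$p

Answer: oodlePE$p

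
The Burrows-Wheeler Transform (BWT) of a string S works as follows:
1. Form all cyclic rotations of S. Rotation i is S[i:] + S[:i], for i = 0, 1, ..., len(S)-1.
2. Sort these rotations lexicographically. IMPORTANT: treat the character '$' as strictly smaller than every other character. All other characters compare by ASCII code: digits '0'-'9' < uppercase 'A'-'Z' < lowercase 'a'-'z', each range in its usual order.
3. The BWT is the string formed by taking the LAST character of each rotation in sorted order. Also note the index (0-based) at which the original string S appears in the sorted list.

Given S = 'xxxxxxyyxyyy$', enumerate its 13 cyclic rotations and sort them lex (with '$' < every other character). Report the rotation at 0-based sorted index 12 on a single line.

Answer: yyy$xxxxxxyyx

Derivation:
All 13 rotations (rotation i = S[i:]+S[:i]):
  rot[0] = xxxxxxyyxyyy$
  rot[1] = xxxxxyyxyyy$x
  rot[2] = xxxxyyxyyy$xx
  rot[3] = xxxyyxyyy$xxx
  rot[4] = xxyyxyyy$xxxx
  rot[5] = xyyxyyy$xxxxx
  rot[6] = yyxyyy$xxxxxx
  rot[7] = yxyyy$xxxxxxy
  rot[8] = xyyy$xxxxxxyy
  rot[9] = yyy$xxxxxxyyx
  rot[10] = yy$xxxxxxyyxy
  rot[11] = y$xxxxxxyyxyy
  rot[12] = $xxxxxxyyxyyy
Sorted (with $ < everything):
  sorted[0] = $xxxxxxyyxyyy
  sorted[1] = xxxxxxyyxyyy$
  sorted[2] = xxxxxyyxyyy$x
  sorted[3] = xxxxyyxyyy$xx
  sorted[4] = xxxyyxyyy$xxx
  sorted[5] = xxyyxyyy$xxxx
  sorted[6] = xyyxyyy$xxxxx
  sorted[7] = xyyy$xxxxxxyy
  sorted[8] = y$xxxxxxyyxyy
  sorted[9] = yxyyy$xxxxxxy
  sorted[10] = yy$xxxxxxyyxy
  sorted[11] = yyxyyy$xxxxxx
  sorted[12] = yyy$xxxxxxyyx
sorted[12] = yyy$xxxxxxyyx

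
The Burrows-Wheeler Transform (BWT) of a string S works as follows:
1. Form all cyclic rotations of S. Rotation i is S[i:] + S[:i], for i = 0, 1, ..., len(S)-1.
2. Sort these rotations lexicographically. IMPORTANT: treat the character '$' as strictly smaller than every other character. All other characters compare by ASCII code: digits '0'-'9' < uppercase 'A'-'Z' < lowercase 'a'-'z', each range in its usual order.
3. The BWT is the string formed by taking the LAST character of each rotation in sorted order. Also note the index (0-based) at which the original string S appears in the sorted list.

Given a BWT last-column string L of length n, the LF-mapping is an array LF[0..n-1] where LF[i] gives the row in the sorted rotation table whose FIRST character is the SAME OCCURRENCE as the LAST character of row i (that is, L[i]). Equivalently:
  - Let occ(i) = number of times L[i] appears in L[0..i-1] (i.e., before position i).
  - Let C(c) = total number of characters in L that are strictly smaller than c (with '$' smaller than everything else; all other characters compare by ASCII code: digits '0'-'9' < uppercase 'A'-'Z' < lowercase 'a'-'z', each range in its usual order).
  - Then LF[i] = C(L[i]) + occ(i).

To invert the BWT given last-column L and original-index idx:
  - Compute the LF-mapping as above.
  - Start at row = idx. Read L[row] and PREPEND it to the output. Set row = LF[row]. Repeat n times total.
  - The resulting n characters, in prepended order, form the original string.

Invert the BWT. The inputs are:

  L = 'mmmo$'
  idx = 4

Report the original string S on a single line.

Answer: ommm$

Derivation:
LF mapping: 1 2 3 4 0
Walk LF starting at row 4, prepending L[row]:
  step 1: row=4, L[4]='$', prepend. Next row=LF[4]=0
  step 2: row=0, L[0]='m', prepend. Next row=LF[0]=1
  step 3: row=1, L[1]='m', prepend. Next row=LF[1]=2
  step 4: row=2, L[2]='m', prepend. Next row=LF[2]=3
  step 5: row=3, L[3]='o', prepend. Next row=LF[3]=4
Reversed output: ommm$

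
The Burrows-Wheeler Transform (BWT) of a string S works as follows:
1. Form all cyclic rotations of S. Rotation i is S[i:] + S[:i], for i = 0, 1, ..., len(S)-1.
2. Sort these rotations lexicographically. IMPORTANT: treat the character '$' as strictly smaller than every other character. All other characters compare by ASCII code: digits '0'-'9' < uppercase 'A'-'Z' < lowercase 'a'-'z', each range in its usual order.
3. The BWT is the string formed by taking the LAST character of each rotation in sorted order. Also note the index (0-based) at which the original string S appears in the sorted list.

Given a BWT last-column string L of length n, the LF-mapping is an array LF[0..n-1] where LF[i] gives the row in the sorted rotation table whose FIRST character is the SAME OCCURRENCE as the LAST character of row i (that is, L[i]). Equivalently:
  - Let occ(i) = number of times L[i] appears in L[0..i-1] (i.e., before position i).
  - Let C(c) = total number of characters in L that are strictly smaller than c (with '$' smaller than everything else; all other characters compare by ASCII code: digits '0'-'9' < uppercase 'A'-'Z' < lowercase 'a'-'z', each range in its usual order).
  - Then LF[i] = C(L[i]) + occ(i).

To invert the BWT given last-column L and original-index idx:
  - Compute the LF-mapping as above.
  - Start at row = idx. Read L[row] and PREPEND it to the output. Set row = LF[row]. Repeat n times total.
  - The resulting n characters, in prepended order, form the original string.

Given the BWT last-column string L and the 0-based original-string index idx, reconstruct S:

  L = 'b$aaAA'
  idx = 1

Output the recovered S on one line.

LF mapping: 5 0 3 4 1 2
Walk LF starting at row 1, prepending L[row]:
  step 1: row=1, L[1]='$', prepend. Next row=LF[1]=0
  step 2: row=0, L[0]='b', prepend. Next row=LF[0]=5
  step 3: row=5, L[5]='A', prepend. Next row=LF[5]=2
  step 4: row=2, L[2]='a', prepend. Next row=LF[2]=3
  step 5: row=3, L[3]='a', prepend. Next row=LF[3]=4
  step 6: row=4, L[4]='A', prepend. Next row=LF[4]=1
Reversed output: AaaAb$

Answer: AaaAb$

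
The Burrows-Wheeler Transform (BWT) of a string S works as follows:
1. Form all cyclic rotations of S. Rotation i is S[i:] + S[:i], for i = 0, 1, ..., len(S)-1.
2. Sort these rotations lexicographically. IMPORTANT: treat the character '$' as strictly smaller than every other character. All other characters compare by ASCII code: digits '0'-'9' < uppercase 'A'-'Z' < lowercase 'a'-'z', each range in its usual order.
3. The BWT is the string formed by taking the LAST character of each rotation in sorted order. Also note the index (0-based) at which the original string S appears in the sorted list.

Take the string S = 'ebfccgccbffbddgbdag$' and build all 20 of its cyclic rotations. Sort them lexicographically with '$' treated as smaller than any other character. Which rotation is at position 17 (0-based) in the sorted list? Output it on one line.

Answer: g$ebfccgccbffbddgbda

Derivation:
All 20 rotations (rotation i = S[i:]+S[:i]):
  rot[0] = ebfccgccbffbddgbdag$
  rot[1] = bfccgccbffbddgbdag$e
  rot[2] = fccgccbffbddgbdag$eb
  rot[3] = ccgccbffbddgbdag$ebf
  rot[4] = cgccbffbddgbdag$ebfc
  rot[5] = gccbffbddgbdag$ebfcc
  rot[6] = ccbffbddgbdag$ebfccg
  rot[7] = cbffbddgbdag$ebfccgc
  rot[8] = bffbddgbdag$ebfccgcc
  rot[9] = ffbddgbdag$ebfccgccb
  rot[10] = fbddgbdag$ebfccgccbf
  rot[11] = bddgbdag$ebfccgccbff
  rot[12] = ddgbdag$ebfccgccbffb
  rot[13] = dgbdag$ebfccgccbffbd
  rot[14] = gbdag$ebfccgccbffbdd
  rot[15] = bdag$ebfccgccbffbddg
  rot[16] = dag$ebfccgccbffbddgb
  rot[17] = ag$ebfccgccbffbddgbd
  rot[18] = g$ebfccgccbffbddgbda
  rot[19] = $ebfccgccbffbddgbdag
Sorted (with $ < everything):
  sorted[0] = $ebfccgccbffbddgbdag
  sorted[1] = ag$ebfccgccbffbddgbd
  sorted[2] = bdag$ebfccgccbffbddg
  sorted[3] = bddgbdag$ebfccgccbff
  sorted[4] = bfccgccbffbddgbdag$e
  sorted[5] = bffbddgbdag$ebfccgcc
  sorted[6] = cbffbddgbdag$ebfccgc
  sorted[7] = ccbffbddgbdag$ebfccg
  sorted[8] = ccgccbffbddgbdag$ebf
  sorted[9] = cgccbffbddgbdag$ebfc
  sorted[10] = dag$ebfccgccbffbddgb
  sorted[11] = ddgbdag$ebfccgccbffb
  sorted[12] = dgbdag$ebfccgccbffbd
  sorted[13] = ebfccgccbffbddgbdag$
  sorted[14] = fbddgbdag$ebfccgccbf
  sorted[15] = fccgccbffbddgbdag$eb
  sorted[16] = ffbddgbdag$ebfccgccb
  sorted[17] = g$ebfccgccbffbddgbda
  sorted[18] = gbdag$ebfccgccbffbdd
  sorted[19] = gccbffbddgbdag$ebfcc
sorted[17] = g$ebfccgccbffbddgbda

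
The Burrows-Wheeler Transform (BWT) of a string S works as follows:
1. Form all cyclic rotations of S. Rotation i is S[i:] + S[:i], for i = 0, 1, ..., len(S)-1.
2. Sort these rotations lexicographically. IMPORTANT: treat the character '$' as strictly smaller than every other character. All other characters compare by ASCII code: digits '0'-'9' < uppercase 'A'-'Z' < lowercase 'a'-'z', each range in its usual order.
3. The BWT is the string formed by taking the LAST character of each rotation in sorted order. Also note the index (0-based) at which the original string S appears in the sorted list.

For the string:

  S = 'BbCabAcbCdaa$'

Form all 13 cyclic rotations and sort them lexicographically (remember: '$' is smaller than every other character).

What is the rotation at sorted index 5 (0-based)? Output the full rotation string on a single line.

Answer: a$BbCabAcbCda

Derivation:
All 13 rotations (rotation i = S[i:]+S[:i]):
  rot[0] = BbCabAcbCdaa$
  rot[1] = bCabAcbCdaa$B
  rot[2] = CabAcbCdaa$Bb
  rot[3] = abAcbCdaa$BbC
  rot[4] = bAcbCdaa$BbCa
  rot[5] = AcbCdaa$BbCab
  rot[6] = cbCdaa$BbCabA
  rot[7] = bCdaa$BbCabAc
  rot[8] = Cdaa$BbCabAcb
  rot[9] = daa$BbCabAcbC
  rot[10] = aa$BbCabAcbCd
  rot[11] = a$BbCabAcbCda
  rot[12] = $BbCabAcbCdaa
Sorted (with $ < everything):
  sorted[0] = $BbCabAcbCdaa
  sorted[1] = AcbCdaa$BbCab
  sorted[2] = BbCabAcbCdaa$
  sorted[3] = CabAcbCdaa$Bb
  sorted[4] = Cdaa$BbCabAcb
  sorted[5] = a$BbCabAcbCda
  sorted[6] = aa$BbCabAcbCd
  sorted[7] = abAcbCdaa$BbC
  sorted[8] = bAcbCdaa$BbCa
  sorted[9] = bCabAcbCdaa$B
  sorted[10] = bCdaa$BbCabAc
  sorted[11] = cbCdaa$BbCabA
  sorted[12] = daa$BbCabAcbC
sorted[5] = a$BbCabAcbCda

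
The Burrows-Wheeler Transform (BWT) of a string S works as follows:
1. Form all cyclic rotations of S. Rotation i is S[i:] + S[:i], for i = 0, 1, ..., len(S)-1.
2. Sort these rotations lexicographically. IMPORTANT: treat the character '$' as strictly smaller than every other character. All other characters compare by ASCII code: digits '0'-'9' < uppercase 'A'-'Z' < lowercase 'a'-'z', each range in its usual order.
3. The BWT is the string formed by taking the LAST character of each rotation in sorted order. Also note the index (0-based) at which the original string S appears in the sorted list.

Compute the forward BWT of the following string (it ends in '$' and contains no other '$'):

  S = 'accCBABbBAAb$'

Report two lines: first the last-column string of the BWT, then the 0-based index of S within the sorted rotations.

Answer: bBBAbCAc$ABca
8

Derivation:
All 13 rotations (rotation i = S[i:]+S[:i]):
  rot[0] = accCBABbBAAb$
  rot[1] = ccCBABbBAAb$a
  rot[2] = cCBABbBAAb$ac
  rot[3] = CBABbBAAb$acc
  rot[4] = BABbBAAb$accC
  rot[5] = ABbBAAb$accCB
  rot[6] = BbBAAb$accCBA
  rot[7] = bBAAb$accCBAB
  rot[8] = BAAb$accCBABb
  rot[9] = AAb$accCBABbB
  rot[10] = Ab$accCBABbBA
  rot[11] = b$accCBABbBAA
  rot[12] = $accCBABbBAAb
Sorted (with $ < everything):
  sorted[0] = $accCBABbBAAb  (last char: 'b')
  sorted[1] = AAb$accCBABbB  (last char: 'B')
  sorted[2] = ABbBAAb$accCB  (last char: 'B')
  sorted[3] = Ab$accCBABbBA  (last char: 'A')
  sorted[4] = BAAb$accCBABb  (last char: 'b')
  sorted[5] = BABbBAAb$accC  (last char: 'C')
  sorted[6] = BbBAAb$accCBA  (last char: 'A')
  sorted[7] = CBABbBAAb$acc  (last char: 'c')
  sorted[8] = accCBABbBAAb$  (last char: '$')
  sorted[9] = b$accCBABbBAA  (last char: 'A')
  sorted[10] = bBAAb$accCBAB  (last char: 'B')
  sorted[11] = cCBABbBAAb$ac  (last char: 'c')
  sorted[12] = ccCBABbBAAb$a  (last char: 'a')
Last column: bBBAbCAc$ABca
Original string S is at sorted index 8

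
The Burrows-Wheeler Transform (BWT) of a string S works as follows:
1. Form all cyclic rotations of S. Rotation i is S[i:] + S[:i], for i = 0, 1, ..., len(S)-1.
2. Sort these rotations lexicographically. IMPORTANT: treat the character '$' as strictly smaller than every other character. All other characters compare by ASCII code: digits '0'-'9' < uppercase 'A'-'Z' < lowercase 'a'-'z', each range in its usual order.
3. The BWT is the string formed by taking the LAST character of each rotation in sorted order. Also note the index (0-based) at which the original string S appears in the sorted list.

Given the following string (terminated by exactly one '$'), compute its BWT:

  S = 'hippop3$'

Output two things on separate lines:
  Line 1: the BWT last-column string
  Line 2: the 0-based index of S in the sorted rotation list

All 8 rotations (rotation i = S[i:]+S[:i]):
  rot[0] = hippop3$
  rot[1] = ippop3$h
  rot[2] = ppop3$hi
  rot[3] = pop3$hip
  rot[4] = op3$hipp
  rot[5] = p3$hippo
  rot[6] = 3$hippop
  rot[7] = $hippop3
Sorted (with $ < everything):
  sorted[0] = $hippop3  (last char: '3')
  sorted[1] = 3$hippop  (last char: 'p')
  sorted[2] = hippop3$  (last char: '$')
  sorted[3] = ippop3$h  (last char: 'h')
  sorted[4] = op3$hipp  (last char: 'p')
  sorted[5] = p3$hippo  (last char: 'o')
  sorted[6] = pop3$hip  (last char: 'p')
  sorted[7] = ppop3$hi  (last char: 'i')
Last column: 3p$hpopi
Original string S is at sorted index 2

Answer: 3p$hpopi
2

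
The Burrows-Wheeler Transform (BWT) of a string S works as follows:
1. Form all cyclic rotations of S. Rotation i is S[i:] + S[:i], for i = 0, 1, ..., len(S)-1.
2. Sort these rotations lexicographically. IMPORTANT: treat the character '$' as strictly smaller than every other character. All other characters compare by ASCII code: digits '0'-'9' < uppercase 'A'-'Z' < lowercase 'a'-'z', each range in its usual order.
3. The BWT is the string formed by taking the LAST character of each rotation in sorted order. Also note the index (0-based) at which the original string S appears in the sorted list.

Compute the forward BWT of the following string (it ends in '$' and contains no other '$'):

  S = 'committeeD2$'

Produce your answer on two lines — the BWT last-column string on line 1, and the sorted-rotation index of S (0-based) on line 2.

Answer: 2De$etmmocti
3

Derivation:
All 12 rotations (rotation i = S[i:]+S[:i]):
  rot[0] = committeeD2$
  rot[1] = ommitteeD2$c
  rot[2] = mmitteeD2$co
  rot[3] = mitteeD2$com
  rot[4] = itteeD2$comm
  rot[5] = tteeD2$commi
  rot[6] = teeD2$commit
  rot[7] = eeD2$committ
  rot[8] = eD2$committe
  rot[9] = D2$committee
  rot[10] = 2$committeeD
  rot[11] = $committeeD2
Sorted (with $ < everything):
  sorted[0] = $committeeD2  (last char: '2')
  sorted[1] = 2$committeeD  (last char: 'D')
  sorted[2] = D2$committee  (last char: 'e')
  sorted[3] = committeeD2$  (last char: '$')
  sorted[4] = eD2$committe  (last char: 'e')
  sorted[5] = eeD2$committ  (last char: 't')
  sorted[6] = itteeD2$comm  (last char: 'm')
  sorted[7] = mitteeD2$com  (last char: 'm')
  sorted[8] = mmitteeD2$co  (last char: 'o')
  sorted[9] = ommitteeD2$c  (last char: 'c')
  sorted[10] = teeD2$commit  (last char: 't')
  sorted[11] = tteeD2$commi  (last char: 'i')
Last column: 2De$etmmocti
Original string S is at sorted index 3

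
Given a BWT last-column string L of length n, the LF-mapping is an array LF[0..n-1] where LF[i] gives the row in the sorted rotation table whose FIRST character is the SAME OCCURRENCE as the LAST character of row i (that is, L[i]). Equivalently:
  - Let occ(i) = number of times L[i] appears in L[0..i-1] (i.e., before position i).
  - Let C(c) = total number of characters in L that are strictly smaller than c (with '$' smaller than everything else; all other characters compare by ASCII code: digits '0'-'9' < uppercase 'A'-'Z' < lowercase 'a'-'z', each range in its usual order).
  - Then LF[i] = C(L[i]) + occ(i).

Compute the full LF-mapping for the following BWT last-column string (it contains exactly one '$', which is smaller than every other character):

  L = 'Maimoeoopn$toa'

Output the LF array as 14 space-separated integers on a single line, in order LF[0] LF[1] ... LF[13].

Answer: 1 2 5 6 8 4 9 10 12 7 0 13 11 3

Derivation:
Char counts: '$':1, 'M':1, 'a':2, 'e':1, 'i':1, 'm':1, 'n':1, 'o':4, 'p':1, 't':1
C (first-col start): C('$')=0, C('M')=1, C('a')=2, C('e')=4, C('i')=5, C('m')=6, C('n')=7, C('o')=8, C('p')=12, C('t')=13
L[0]='M': occ=0, LF[0]=C('M')+0=1+0=1
L[1]='a': occ=0, LF[1]=C('a')+0=2+0=2
L[2]='i': occ=0, LF[2]=C('i')+0=5+0=5
L[3]='m': occ=0, LF[3]=C('m')+0=6+0=6
L[4]='o': occ=0, LF[4]=C('o')+0=8+0=8
L[5]='e': occ=0, LF[5]=C('e')+0=4+0=4
L[6]='o': occ=1, LF[6]=C('o')+1=8+1=9
L[7]='o': occ=2, LF[7]=C('o')+2=8+2=10
L[8]='p': occ=0, LF[8]=C('p')+0=12+0=12
L[9]='n': occ=0, LF[9]=C('n')+0=7+0=7
L[10]='$': occ=0, LF[10]=C('$')+0=0+0=0
L[11]='t': occ=0, LF[11]=C('t')+0=13+0=13
L[12]='o': occ=3, LF[12]=C('o')+3=8+3=11
L[13]='a': occ=1, LF[13]=C('a')+1=2+1=3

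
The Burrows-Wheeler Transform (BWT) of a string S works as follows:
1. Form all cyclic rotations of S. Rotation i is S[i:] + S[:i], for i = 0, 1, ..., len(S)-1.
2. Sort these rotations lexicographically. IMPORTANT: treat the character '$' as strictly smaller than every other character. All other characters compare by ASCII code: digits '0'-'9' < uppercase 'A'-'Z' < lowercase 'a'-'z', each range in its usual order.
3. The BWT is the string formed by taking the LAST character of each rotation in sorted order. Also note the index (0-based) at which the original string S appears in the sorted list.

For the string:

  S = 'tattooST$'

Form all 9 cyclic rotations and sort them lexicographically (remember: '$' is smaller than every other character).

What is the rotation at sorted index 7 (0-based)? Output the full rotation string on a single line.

All 9 rotations (rotation i = S[i:]+S[:i]):
  rot[0] = tattooST$
  rot[1] = attooST$t
  rot[2] = ttooST$ta
  rot[3] = tooST$tat
  rot[4] = ooST$tatt
  rot[5] = oST$tatto
  rot[6] = ST$tattoo
  rot[7] = T$tattooS
  rot[8] = $tattooST
Sorted (with $ < everything):
  sorted[0] = $tattooST
  sorted[1] = ST$tattoo
  sorted[2] = T$tattooS
  sorted[3] = attooST$t
  sorted[4] = oST$tatto
  sorted[5] = ooST$tatt
  sorted[6] = tattooST$
  sorted[7] = tooST$tat
  sorted[8] = ttooST$ta
sorted[7] = tooST$tat

Answer: tooST$tat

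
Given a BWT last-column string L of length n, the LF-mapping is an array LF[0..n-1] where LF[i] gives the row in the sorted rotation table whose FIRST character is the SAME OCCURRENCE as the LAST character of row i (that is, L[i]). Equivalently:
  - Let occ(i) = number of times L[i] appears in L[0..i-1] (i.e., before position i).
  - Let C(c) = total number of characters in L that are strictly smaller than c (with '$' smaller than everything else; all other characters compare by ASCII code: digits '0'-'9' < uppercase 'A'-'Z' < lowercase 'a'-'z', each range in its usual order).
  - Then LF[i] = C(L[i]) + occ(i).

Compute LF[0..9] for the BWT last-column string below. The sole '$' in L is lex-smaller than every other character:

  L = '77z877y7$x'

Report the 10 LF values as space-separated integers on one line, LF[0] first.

Answer: 1 2 9 6 3 4 8 5 0 7

Derivation:
Char counts: '$':1, '7':5, '8':1, 'x':1, 'y':1, 'z':1
C (first-col start): C('$')=0, C('7')=1, C('8')=6, C('x')=7, C('y')=8, C('z')=9
L[0]='7': occ=0, LF[0]=C('7')+0=1+0=1
L[1]='7': occ=1, LF[1]=C('7')+1=1+1=2
L[2]='z': occ=0, LF[2]=C('z')+0=9+0=9
L[3]='8': occ=0, LF[3]=C('8')+0=6+0=6
L[4]='7': occ=2, LF[4]=C('7')+2=1+2=3
L[5]='7': occ=3, LF[5]=C('7')+3=1+3=4
L[6]='y': occ=0, LF[6]=C('y')+0=8+0=8
L[7]='7': occ=4, LF[7]=C('7')+4=1+4=5
L[8]='$': occ=0, LF[8]=C('$')+0=0+0=0
L[9]='x': occ=0, LF[9]=C('x')+0=7+0=7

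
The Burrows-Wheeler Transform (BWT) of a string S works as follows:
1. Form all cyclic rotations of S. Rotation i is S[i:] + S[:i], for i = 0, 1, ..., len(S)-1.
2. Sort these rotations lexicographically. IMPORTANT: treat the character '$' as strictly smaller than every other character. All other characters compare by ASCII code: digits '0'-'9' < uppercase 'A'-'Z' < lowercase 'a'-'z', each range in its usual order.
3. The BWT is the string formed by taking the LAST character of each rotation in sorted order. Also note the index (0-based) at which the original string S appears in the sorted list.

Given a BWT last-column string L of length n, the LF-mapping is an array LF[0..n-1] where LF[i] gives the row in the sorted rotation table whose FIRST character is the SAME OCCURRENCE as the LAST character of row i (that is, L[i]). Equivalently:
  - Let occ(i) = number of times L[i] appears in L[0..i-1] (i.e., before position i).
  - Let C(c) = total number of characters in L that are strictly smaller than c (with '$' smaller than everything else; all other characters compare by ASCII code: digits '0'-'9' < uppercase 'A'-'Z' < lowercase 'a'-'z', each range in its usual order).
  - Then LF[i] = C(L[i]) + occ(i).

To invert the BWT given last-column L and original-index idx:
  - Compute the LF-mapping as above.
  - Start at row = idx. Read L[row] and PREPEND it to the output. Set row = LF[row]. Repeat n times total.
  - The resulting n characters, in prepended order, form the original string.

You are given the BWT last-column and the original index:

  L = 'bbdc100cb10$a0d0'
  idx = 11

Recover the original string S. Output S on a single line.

Answer: bac0b00dd010c1b$

Derivation:
LF mapping: 9 10 14 12 6 1 2 13 11 7 3 0 8 4 15 5
Walk LF starting at row 11, prepending L[row]:
  step 1: row=11, L[11]='$', prepend. Next row=LF[11]=0
  step 2: row=0, L[0]='b', prepend. Next row=LF[0]=9
  step 3: row=9, L[9]='1', prepend. Next row=LF[9]=7
  step 4: row=7, L[7]='c', prepend. Next row=LF[7]=13
  step 5: row=13, L[13]='0', prepend. Next row=LF[13]=4
  step 6: row=4, L[4]='1', prepend. Next row=LF[4]=6
  step 7: row=6, L[6]='0', prepend. Next row=LF[6]=2
  step 8: row=2, L[2]='d', prepend. Next row=LF[2]=14
  step 9: row=14, L[14]='d', prepend. Next row=LF[14]=15
  step 10: row=15, L[15]='0', prepend. Next row=LF[15]=5
  step 11: row=5, L[5]='0', prepend. Next row=LF[5]=1
  step 12: row=1, L[1]='b', prepend. Next row=LF[1]=10
  step 13: row=10, L[10]='0', prepend. Next row=LF[10]=3
  step 14: row=3, L[3]='c', prepend. Next row=LF[3]=12
  step 15: row=12, L[12]='a', prepend. Next row=LF[12]=8
  step 16: row=8, L[8]='b', prepend. Next row=LF[8]=11
Reversed output: bac0b00dd010c1b$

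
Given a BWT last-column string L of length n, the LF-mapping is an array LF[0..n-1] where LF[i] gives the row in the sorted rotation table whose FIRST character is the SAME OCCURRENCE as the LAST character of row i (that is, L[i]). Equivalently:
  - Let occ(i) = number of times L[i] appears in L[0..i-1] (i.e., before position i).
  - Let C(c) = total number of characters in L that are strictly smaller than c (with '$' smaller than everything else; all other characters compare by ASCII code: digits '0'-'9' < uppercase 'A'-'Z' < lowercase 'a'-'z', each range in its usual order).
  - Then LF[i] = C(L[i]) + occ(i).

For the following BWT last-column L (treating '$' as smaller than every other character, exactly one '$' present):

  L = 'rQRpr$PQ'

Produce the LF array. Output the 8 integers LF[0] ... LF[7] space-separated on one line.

Answer: 6 2 4 5 7 0 1 3

Derivation:
Char counts: '$':1, 'P':1, 'Q':2, 'R':1, 'p':1, 'r':2
C (first-col start): C('$')=0, C('P')=1, C('Q')=2, C('R')=4, C('p')=5, C('r')=6
L[0]='r': occ=0, LF[0]=C('r')+0=6+0=6
L[1]='Q': occ=0, LF[1]=C('Q')+0=2+0=2
L[2]='R': occ=0, LF[2]=C('R')+0=4+0=4
L[3]='p': occ=0, LF[3]=C('p')+0=5+0=5
L[4]='r': occ=1, LF[4]=C('r')+1=6+1=7
L[5]='$': occ=0, LF[5]=C('$')+0=0+0=0
L[6]='P': occ=0, LF[6]=C('P')+0=1+0=1
L[7]='Q': occ=1, LF[7]=C('Q')+1=2+1=3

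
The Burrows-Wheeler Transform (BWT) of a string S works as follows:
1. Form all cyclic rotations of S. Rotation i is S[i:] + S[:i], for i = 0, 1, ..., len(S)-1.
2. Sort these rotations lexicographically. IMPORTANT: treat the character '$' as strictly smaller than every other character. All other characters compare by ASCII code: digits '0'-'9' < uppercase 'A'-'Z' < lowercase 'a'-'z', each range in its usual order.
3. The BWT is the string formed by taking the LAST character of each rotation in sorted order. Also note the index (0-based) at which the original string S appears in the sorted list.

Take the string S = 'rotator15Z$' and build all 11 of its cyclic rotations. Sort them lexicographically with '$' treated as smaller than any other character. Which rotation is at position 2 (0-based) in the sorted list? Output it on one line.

Answer: 5Z$rotator1

Derivation:
All 11 rotations (rotation i = S[i:]+S[:i]):
  rot[0] = rotator15Z$
  rot[1] = otator15Z$r
  rot[2] = tator15Z$ro
  rot[3] = ator15Z$rot
  rot[4] = tor15Z$rota
  rot[5] = or15Z$rotat
  rot[6] = r15Z$rotato
  rot[7] = 15Z$rotator
  rot[8] = 5Z$rotator1
  rot[9] = Z$rotator15
  rot[10] = $rotator15Z
Sorted (with $ < everything):
  sorted[0] = $rotator15Z
  sorted[1] = 15Z$rotator
  sorted[2] = 5Z$rotator1
  sorted[3] = Z$rotator15
  sorted[4] = ator15Z$rot
  sorted[5] = or15Z$rotat
  sorted[6] = otator15Z$r
  sorted[7] = r15Z$rotato
  sorted[8] = rotator15Z$
  sorted[9] = tator15Z$ro
  sorted[10] = tor15Z$rota
sorted[2] = 5Z$rotator1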